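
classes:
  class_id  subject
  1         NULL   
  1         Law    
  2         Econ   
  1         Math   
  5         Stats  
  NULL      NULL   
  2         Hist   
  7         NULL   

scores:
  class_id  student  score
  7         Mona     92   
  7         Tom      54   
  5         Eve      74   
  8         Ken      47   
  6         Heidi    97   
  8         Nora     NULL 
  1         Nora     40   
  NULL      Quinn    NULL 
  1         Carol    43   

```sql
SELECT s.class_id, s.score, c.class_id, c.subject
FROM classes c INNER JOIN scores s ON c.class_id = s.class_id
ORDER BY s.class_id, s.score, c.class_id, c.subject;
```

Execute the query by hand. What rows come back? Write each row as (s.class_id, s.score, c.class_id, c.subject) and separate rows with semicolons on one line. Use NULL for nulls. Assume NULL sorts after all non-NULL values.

(1, 40, 1, Law); (1, 40, 1, Math); (1, 40, 1, NULL); (1, 43, 1, Law); (1, 43, 1, Math); (1, 43, 1, NULL); (5, 74, 5, Stats); (7, 54, 7, NULL); (7, 92, 7, NULL)

INNER JOIN keeps only pairs where the ON condition holds.
Matching on c.class_id = s.class_id. A NULL in a compared column never satisfies the condition.
- c row (class_id=1): matches 2 s row(s) → 2 output row(s).
- c row (class_id=1): matches 2 s row(s) → 2 output row(s).
- c row (class_id=2): no match → dropped.
- c row (class_id=1): matches 2 s row(s) → 2 output row(s).
- c row (class_id=5): matches 1 s row(s) → 1 output row(s).
- c row (class_id=NULL): no match → dropped.
- c row (class_id=2): no match → dropped.
- c row (class_id=7): matches 2 s row(s) → 2 output row(s).
After projecting and ordering:
s.class_id | s.score | c.class_id | c.subject
1 | 40 | 1 | Law
1 | 40 | 1 | Math
1 | 40 | 1 | NULL
1 | 43 | 1 | Law
1 | 43 | 1 | Math
1 | 43 | 1 | NULL
5 | 74 | 5 | Stats
7 | 54 | 7 | NULL
7 | 92 | 7 | NULL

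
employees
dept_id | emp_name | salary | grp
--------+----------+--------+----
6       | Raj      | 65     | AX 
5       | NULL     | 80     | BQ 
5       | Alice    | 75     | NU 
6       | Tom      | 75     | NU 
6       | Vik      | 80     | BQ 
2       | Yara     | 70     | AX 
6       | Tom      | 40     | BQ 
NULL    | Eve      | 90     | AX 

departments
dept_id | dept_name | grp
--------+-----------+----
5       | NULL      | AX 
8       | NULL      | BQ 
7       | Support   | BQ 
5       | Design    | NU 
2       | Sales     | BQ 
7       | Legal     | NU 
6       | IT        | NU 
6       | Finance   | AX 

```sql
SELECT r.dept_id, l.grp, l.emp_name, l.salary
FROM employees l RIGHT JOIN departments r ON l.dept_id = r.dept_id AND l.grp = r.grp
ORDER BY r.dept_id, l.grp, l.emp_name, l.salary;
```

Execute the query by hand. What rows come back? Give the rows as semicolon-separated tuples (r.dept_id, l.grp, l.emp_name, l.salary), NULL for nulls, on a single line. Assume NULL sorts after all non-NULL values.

RIGHT JOIN keeps every row from `departments`; unmatched rows get NULL for `employees`'s columns.
Matching on l.dept_id = r.dept_id AND l.grp = r.grp. A NULL in a compared column never satisfies the condition.
- dept_id=6, grp=AX: 1 matching r row(s), so 1 row(s) emitted.
- dept_id=5, grp=BQ: no matching r row.
- dept_id=5, grp=NU: 1 matching r row(s), so 1 row(s) emitted.
- dept_id=6, grp=NU: 1 matching r row(s), so 1 row(s) emitted.
- dept_id=6, grp=BQ: no matching r row.
- dept_id=2, grp=AX: no matching r row.
- dept_id=6, grp=BQ: no matching r row.
- dept_id=NULL, grp=AX: no matching r row.
- plus 5 unmatched r row(s), each kept with NULL l columns.
After projecting and ordering:
r.dept_id | l.grp | l.emp_name | l.salary
2 | NULL | NULL | NULL
5 | NU | Alice | 75
5 | NULL | NULL | NULL
6 | AX | Raj | 65
6 | NU | Tom | 75
7 | NULL | NULL | NULL
7 | NULL | NULL | NULL
8 | NULL | NULL | NULL

(2, NULL, NULL, NULL); (5, NU, Alice, 75); (5, NULL, NULL, NULL); (6, AX, Raj, 65); (6, NU, Tom, 75); (7, NULL, NULL, NULL); (7, NULL, NULL, NULL); (8, NULL, NULL, NULL)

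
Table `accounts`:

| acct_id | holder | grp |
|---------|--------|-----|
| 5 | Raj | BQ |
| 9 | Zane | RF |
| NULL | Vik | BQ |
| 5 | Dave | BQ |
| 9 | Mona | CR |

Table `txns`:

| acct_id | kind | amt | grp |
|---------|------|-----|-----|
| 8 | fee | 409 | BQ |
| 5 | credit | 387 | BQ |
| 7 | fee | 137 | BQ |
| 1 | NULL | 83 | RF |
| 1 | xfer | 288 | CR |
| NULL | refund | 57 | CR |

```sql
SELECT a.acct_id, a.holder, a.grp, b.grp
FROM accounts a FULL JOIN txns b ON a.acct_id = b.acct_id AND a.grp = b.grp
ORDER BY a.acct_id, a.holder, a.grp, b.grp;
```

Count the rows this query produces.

FULL OUTER JOIN keeps every row from both sides; unmatched rows get NULL for the other side's columns.
Matching on a.acct_id = b.acct_id AND a.grp = b.grp. A NULL in a compared column never satisfies the condition.
Matched pairs: 2; unmatched a rows kept: 3; unmatched b rows kept: 5.
Total: 2 matched + 8 padded = 10 rows.

10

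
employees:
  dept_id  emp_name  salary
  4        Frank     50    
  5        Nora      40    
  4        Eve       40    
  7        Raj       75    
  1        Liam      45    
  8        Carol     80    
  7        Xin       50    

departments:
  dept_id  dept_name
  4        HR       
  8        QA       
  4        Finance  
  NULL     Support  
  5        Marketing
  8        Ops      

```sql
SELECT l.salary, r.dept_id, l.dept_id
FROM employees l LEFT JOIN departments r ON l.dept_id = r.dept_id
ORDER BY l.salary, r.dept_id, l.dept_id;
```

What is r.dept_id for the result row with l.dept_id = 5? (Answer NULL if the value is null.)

5

LEFT JOIN keeps every row from `employees`; unmatched rows get NULL for `departments`'s columns.
Matching on l.dept_id = r.dept_id. A NULL in a compared column never satisfies the condition.
- l[0] dept_id=4 → 2 match(es) in r → 2 row(s).
- l[1] dept_id=5 → 1 match(es) in r → 1 row(s).
- l[2] dept_id=4 → 2 match(es) in r → 2 row(s).
- l[3] dept_id=7 → no match; kept with NULLs on the r side.
- l[4] dept_id=1 → no match; kept with NULLs on the r side.
- l[5] dept_id=8 → 2 match(es) in r → 2 row(s).
- l[6] dept_id=7 → no match; kept with NULLs on the r side.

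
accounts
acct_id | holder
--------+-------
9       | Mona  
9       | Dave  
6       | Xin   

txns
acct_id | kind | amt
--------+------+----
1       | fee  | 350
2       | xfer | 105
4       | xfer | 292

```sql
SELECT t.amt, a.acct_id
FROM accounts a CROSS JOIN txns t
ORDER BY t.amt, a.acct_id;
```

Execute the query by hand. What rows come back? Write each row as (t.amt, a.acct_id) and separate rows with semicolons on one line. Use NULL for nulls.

CROSS JOIN pairs every row of `accounts` with every row of `txns`: 3 × 3 = 9 rows.

(105, 6); (105, 9); (105, 9); (292, 6); (292, 9); (292, 9); (350, 6); (350, 9); (350, 9)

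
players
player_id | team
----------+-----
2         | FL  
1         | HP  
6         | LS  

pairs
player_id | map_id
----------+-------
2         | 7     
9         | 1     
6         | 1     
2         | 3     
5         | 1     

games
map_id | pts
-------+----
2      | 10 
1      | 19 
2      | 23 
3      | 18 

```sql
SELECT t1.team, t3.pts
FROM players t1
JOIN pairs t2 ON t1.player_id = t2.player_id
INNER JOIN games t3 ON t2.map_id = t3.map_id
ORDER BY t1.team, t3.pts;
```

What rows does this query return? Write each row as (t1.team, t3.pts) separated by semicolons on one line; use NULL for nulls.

(FL, 18); (LS, 19)

Evaluate left to right. First `players t1 INNER JOIN pairs t2` on player_id: 3 row(s).
Then INNER JOIN `games t3` on map_id: keep only rows whose t2.map_id appears in t3.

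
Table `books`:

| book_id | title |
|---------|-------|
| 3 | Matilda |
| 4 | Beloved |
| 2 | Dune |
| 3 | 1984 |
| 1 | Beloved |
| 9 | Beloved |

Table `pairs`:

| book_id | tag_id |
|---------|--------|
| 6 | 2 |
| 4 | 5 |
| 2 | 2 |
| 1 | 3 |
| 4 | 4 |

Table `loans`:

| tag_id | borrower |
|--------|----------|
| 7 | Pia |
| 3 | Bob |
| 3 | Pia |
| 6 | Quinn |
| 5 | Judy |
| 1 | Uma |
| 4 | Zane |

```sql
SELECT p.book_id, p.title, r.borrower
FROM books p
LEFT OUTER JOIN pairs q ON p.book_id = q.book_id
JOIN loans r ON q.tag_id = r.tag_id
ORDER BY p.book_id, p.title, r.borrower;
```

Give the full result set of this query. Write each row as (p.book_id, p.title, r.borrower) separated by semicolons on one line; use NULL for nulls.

Step 1 — p LEFT JOIN q on book_id → 7 row(s).
Then INNER JOIN `loans r` on tag_id: keep only rows whose q.tag_id appears in r.

(1, Beloved, Bob); (1, Beloved, Pia); (4, Beloved, Judy); (4, Beloved, Zane)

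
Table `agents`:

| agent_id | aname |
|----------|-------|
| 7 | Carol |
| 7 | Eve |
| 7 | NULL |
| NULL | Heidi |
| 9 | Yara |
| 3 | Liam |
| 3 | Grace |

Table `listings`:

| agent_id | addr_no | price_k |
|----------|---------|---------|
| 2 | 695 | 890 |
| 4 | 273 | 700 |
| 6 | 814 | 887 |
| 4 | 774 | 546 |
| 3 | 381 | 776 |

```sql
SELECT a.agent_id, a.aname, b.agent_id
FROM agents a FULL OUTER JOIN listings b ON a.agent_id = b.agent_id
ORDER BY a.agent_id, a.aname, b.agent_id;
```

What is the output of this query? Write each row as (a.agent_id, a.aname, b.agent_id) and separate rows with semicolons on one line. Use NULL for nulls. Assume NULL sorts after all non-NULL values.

(3, Grace, 3); (3, Liam, 3); (7, Carol, NULL); (7, Eve, NULL); (7, NULL, NULL); (9, Yara, NULL); (NULL, Heidi, NULL); (NULL, NULL, 2); (NULL, NULL, 4); (NULL, NULL, 4); (NULL, NULL, 6)

FULL OUTER JOIN keeps every row from both sides; unmatched rows get NULL for the other side's columns.
Matching on a.agent_id = b.agent_id. A NULL in a compared column never satisfies the condition.
- agent_id=7: no b row matches, row kept with b columns NULL.
- agent_id=7: no b row matches, row kept with b columns NULL.
- agent_id=7: no b row matches, row kept with b columns NULL.
- agent_id=NULL: no b row matches, row kept with b columns NULL.
- agent_id=9: no b row matches, row kept with b columns NULL.
- agent_id=3: 1 matching b row(s), so 1 row(s) emitted.
- agent_id=3: 1 matching b row(s), so 1 row(s) emitted.
- 4 row(s) from b found no a partner → padded with NULL.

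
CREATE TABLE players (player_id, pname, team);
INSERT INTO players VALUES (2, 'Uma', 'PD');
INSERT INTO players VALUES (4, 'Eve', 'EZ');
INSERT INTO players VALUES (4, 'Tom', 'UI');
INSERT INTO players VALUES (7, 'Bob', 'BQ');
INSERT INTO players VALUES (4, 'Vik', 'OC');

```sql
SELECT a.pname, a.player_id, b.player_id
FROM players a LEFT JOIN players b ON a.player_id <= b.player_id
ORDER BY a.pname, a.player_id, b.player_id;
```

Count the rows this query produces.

LEFT JOIN keeps every row from `players a`; unmatched rows get NULL for `players b`'s columns.
Matching on a.player_id <= b.player_id.
Matched pairs: 18; unmatched a rows kept: 0.
Total: 18 rows.

18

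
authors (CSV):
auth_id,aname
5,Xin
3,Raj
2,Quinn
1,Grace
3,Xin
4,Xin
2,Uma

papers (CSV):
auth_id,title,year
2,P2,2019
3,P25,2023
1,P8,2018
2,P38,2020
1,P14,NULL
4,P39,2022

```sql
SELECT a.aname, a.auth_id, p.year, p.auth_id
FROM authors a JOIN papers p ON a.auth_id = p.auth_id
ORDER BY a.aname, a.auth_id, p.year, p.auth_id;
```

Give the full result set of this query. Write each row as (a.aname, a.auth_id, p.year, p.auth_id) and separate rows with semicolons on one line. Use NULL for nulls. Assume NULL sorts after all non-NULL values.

(Grace, 1, 2018, 1); (Grace, 1, NULL, 1); (Quinn, 2, 2019, 2); (Quinn, 2, 2020, 2); (Raj, 3, 2023, 3); (Uma, 2, 2019, 2); (Uma, 2, 2020, 2); (Xin, 3, 2023, 3); (Xin, 4, 2022, 4)

INNER JOIN keeps only pairs where the ON condition holds.
Matching on a.auth_id = p.auth_id.
Matched pairs: 9.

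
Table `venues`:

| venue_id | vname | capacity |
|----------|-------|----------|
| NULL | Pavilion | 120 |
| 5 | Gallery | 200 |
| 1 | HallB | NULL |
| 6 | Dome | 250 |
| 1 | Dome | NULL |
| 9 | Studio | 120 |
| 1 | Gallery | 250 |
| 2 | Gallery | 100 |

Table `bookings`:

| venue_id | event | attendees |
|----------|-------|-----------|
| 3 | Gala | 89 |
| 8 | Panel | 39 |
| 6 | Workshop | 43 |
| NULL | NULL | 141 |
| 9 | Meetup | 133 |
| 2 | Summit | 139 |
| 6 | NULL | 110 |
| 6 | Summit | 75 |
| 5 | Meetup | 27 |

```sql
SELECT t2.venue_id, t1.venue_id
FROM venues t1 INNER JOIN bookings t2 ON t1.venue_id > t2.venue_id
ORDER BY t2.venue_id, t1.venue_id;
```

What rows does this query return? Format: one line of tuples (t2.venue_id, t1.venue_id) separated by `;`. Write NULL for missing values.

INNER JOIN keeps only pairs where the ON condition holds.
Matching on t1.venue_id > t2.venue_id. A NULL in a compared column never satisfies the condition.
- t1 (venue_id=NULL) has no partner → excluded.
- t1 (venue_id=5) pairs with 2 row(s) of t2.
- t1 (venue_id=1) has no partner → excluded.
- t1 (venue_id=6) pairs with 3 row(s) of t2.
- t1 (venue_id=1) has no partner → excluded.
- t1 (venue_id=9) pairs with 7 row(s) of t2.
- t1 (venue_id=1) has no partner → excluded.
- t1 (venue_id=2) has no partner → excluded.

(2, 5); (2, 6); (2, 9); (3, 5); (3, 6); (3, 9); (5, 6); (5, 9); (6, 9); (6, 9); (6, 9); (8, 9)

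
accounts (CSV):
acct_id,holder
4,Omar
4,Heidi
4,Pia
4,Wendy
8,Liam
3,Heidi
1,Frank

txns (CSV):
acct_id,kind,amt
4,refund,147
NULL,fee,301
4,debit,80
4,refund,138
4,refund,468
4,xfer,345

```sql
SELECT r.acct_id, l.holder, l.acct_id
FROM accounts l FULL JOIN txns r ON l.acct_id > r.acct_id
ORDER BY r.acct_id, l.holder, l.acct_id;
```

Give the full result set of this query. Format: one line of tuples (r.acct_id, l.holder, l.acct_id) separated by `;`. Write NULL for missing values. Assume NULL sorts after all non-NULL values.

(4, Liam, 8); (4, Liam, 8); (4, Liam, 8); (4, Liam, 8); (4, Liam, 8); (NULL, Frank, 1); (NULL, Heidi, 3); (NULL, Heidi, 4); (NULL, Omar, 4); (NULL, Pia, 4); (NULL, Wendy, 4); (NULL, NULL, NULL)

FULL OUTER JOIN keeps every row from both sides; unmatched rows get NULL for the other side's columns.
Matching on l.acct_id > r.acct_id. A NULL in a compared column never satisfies the condition.
- l (acct_id=4) has no partner → padded with NULL.
- l (acct_id=4) has no partner → padded with NULL.
- l (acct_id=4) has no partner → padded with NULL.
- l (acct_id=4) has no partner → padded with NULL.
- l (acct_id=8) pairs with 5 row(s) of r.
- l (acct_id=3) has no partner → padded with NULL.
- l (acct_id=1) has no partner → padded with NULL.
- 1 r row(s) had no l match → kept, l columns NULL.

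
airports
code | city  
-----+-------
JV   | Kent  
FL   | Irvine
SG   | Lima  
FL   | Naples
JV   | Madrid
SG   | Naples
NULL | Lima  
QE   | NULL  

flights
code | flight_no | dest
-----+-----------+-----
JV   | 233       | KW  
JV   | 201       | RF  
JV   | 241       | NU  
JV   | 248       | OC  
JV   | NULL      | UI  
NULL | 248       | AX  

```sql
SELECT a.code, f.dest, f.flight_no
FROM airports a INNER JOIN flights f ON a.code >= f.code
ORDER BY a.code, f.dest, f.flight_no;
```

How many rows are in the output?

INNER JOIN keeps only pairs where the ON condition holds.
Matching on a.code >= f.code. A NULL in a compared column never satisfies the condition.
- a row (code=JV): matches 5 f row(s) → 5 output row(s).
- a row (code=FL): no match → dropped.
- a row (code=SG): matches 5 f row(s) → 5 output row(s).
- a row (code=FL): no match → dropped.
- a row (code=JV): matches 5 f row(s) → 5 output row(s).
- a row (code=SG): matches 5 f row(s) → 5 output row(s).
- a row (code=NULL): no match → dropped.
- a row (code=QE): matches 5 f row(s) → 5 output row(s).
Total: 25 rows.

25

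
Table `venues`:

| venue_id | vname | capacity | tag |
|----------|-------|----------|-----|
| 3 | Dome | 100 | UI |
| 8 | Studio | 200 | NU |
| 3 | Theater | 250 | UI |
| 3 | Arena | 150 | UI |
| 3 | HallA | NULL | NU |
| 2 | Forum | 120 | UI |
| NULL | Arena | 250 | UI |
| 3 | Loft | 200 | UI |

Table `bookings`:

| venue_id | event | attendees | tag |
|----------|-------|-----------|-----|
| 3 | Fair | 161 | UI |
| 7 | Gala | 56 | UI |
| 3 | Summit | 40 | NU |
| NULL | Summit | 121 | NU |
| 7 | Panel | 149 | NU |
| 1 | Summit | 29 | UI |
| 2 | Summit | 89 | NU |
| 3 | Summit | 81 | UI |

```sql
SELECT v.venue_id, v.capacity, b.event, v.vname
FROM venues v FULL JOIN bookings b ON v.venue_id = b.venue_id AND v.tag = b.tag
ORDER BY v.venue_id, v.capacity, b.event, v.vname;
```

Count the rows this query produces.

FULL OUTER JOIN keeps every row from both sides; unmatched rows get NULL for the other side's columns.
Matching on v.venue_id = b.venue_id AND v.tag = b.tag. A NULL in a compared column never satisfies the condition.
- v (venue_id=3, tag=UI) pairs with 2 row(s) of b.
- v (venue_id=8, tag=NU) has no partner → padded with NULL.
- v (venue_id=3, tag=UI) pairs with 2 row(s) of b.
- v (venue_id=3, tag=UI) pairs with 2 row(s) of b.
- v (venue_id=3, tag=NU) pairs with 1 row(s) of b.
- v (venue_id=2, tag=UI) has no partner → padded with NULL.
- v (venue_id=NULL, tag=UI) has no partner → padded with NULL.
- v (venue_id=3, tag=UI) pairs with 2 row(s) of b.
- 5 row(s) from b found no v partner → padded with NULL.
Total: 9 matched + 8 padded = 17 rows.

17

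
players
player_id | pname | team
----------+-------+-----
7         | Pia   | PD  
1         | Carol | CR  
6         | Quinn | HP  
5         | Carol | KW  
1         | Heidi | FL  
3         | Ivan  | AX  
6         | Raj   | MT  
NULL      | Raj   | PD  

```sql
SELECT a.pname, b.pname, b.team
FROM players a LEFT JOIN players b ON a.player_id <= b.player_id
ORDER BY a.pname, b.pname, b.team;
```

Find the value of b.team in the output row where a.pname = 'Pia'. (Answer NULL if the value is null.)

PD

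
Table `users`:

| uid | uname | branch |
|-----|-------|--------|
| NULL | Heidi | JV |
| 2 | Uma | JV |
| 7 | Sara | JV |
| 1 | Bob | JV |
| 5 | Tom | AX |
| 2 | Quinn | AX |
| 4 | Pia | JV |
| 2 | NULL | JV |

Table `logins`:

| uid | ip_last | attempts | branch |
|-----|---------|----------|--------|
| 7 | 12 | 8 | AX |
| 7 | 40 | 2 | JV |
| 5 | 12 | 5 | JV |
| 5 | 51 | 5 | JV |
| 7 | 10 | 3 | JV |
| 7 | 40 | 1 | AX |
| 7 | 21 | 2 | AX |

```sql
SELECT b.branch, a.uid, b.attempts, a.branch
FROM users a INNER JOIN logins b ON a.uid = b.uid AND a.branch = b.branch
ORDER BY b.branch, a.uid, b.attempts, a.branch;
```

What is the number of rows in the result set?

INNER JOIN keeps only pairs where the ON condition holds.
Matching on a.uid = b.uid AND a.branch = b.branch. A NULL in a compared column never satisfies the condition.
- uid=NULL, branch=JV: no matching b row, dropped.
- uid=2, branch=JV: no matching b row, dropped.
- uid=7, branch=JV: 2 matching b row(s), so 2 row(s) emitted.
- uid=1, branch=JV: no matching b row, dropped.
- uid=5, branch=AX: no matching b row, dropped.
- uid=2, branch=AX: no matching b row, dropped.
- uid=4, branch=JV: no matching b row, dropped.
- uid=2, branch=JV: no matching b row, dropped.
Total: 2 rows.

2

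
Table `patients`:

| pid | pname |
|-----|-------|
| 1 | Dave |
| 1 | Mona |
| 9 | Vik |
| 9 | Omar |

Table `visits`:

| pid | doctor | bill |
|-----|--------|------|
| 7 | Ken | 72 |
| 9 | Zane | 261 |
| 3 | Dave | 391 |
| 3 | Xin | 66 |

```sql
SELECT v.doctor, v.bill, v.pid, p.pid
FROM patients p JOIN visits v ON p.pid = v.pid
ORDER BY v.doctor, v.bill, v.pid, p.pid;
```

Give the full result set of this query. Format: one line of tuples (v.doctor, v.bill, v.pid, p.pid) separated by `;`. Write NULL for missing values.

INNER JOIN keeps only pairs where the ON condition holds.
Matching on p.pid = v.pid.
Matched pairs: 2.

(Zane, 261, 9, 9); (Zane, 261, 9, 9)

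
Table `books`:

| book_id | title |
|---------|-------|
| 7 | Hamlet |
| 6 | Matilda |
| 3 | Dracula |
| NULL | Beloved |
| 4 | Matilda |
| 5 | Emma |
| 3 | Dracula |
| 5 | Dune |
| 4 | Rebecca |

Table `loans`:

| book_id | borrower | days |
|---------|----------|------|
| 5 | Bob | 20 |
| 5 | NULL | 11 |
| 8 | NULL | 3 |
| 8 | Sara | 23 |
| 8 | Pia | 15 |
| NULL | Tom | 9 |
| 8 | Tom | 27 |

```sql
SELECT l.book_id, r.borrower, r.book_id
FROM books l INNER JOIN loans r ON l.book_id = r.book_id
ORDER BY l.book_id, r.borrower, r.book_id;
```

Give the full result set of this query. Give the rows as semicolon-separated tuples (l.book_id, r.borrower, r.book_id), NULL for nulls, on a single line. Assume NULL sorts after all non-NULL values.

(5, Bob, 5); (5, Bob, 5); (5, NULL, 5); (5, NULL, 5)

INNER JOIN keeps only pairs where the ON condition holds.
Matching on l.book_id = r.book_id. A NULL in a compared column never satisfies the condition.
Matched pairs: 4.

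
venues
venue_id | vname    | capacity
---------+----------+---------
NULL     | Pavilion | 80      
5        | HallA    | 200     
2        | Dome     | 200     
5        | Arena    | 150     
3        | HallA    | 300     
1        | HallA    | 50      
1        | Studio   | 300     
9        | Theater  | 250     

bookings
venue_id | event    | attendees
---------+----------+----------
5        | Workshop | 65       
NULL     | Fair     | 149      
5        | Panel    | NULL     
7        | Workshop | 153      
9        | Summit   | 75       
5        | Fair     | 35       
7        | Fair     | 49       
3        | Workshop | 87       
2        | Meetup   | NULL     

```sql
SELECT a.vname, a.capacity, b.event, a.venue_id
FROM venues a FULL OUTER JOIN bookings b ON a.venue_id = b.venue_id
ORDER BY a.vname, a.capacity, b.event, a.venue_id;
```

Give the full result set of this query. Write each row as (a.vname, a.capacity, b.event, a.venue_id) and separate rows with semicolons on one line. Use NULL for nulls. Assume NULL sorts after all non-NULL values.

(Arena, 150, Fair, 5); (Arena, 150, Panel, 5); (Arena, 150, Workshop, 5); (Dome, 200, Meetup, 2); (HallA, 50, NULL, 1); (HallA, 200, Fair, 5); (HallA, 200, Panel, 5); (HallA, 200, Workshop, 5); (HallA, 300, Workshop, 3); (Pavilion, 80, NULL, NULL); (Studio, 300, NULL, 1); (Theater, 250, Summit, 9); (NULL, NULL, Fair, NULL); (NULL, NULL, Fair, NULL); (NULL, NULL, Workshop, NULL)

FULL OUTER JOIN keeps every row from both sides; unmatched rows get NULL for the other side's columns.
Matching on a.venue_id = b.venue_id. A NULL in a compared column never satisfies the condition.
- a (venue_id=NULL) has no partner → padded with NULL.
- a (venue_id=5) pairs with 3 row(s) of b.
- a (venue_id=2) pairs with 1 row(s) of b.
- a (venue_id=5) pairs with 3 row(s) of b.
- a (venue_id=3) pairs with 1 row(s) of b.
- a (venue_id=1) has no partner → padded with NULL.
- a (venue_id=1) has no partner → padded with NULL.
- a (venue_id=9) pairs with 1 row(s) of b.
- plus 3 unmatched b row(s), each kept with NULL a columns.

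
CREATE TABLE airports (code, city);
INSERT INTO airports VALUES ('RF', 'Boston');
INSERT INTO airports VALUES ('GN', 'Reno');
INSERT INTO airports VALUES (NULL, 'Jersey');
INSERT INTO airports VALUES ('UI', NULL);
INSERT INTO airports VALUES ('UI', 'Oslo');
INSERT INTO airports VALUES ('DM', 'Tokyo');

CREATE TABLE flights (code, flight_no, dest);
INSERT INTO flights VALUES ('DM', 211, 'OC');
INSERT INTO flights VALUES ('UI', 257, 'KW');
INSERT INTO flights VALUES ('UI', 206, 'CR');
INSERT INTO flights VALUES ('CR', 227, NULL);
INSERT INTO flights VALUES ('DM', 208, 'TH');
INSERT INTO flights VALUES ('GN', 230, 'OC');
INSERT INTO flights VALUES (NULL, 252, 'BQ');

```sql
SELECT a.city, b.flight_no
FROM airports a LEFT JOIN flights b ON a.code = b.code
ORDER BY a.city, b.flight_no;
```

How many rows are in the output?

9

LEFT JOIN keeps every row from `airports`; unmatched rows get NULL for `flights`'s columns.
Matching on a.code = b.code. A NULL in a compared column never satisfies the condition.
Matched pairs: 7; unmatched a rows kept: 2.
Total: 7 matched + 2 padded = 9 rows.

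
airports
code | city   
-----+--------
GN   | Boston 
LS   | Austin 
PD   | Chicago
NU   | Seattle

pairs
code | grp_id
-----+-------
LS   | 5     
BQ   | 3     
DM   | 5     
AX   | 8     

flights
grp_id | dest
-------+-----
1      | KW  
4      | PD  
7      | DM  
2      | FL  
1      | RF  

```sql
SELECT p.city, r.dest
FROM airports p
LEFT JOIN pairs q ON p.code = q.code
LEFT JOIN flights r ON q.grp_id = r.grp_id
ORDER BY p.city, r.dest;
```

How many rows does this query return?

Joins associate left-to-right: airports LEFT JOIN pairs on code gives 4 intermediate row(s).
Then LEFT JOIN `flights r` on grp_id: each of those 4 rows is kept; rows whose q.grp_id has no match in r get NULL for r's columns.
Result: 4 row(s).

4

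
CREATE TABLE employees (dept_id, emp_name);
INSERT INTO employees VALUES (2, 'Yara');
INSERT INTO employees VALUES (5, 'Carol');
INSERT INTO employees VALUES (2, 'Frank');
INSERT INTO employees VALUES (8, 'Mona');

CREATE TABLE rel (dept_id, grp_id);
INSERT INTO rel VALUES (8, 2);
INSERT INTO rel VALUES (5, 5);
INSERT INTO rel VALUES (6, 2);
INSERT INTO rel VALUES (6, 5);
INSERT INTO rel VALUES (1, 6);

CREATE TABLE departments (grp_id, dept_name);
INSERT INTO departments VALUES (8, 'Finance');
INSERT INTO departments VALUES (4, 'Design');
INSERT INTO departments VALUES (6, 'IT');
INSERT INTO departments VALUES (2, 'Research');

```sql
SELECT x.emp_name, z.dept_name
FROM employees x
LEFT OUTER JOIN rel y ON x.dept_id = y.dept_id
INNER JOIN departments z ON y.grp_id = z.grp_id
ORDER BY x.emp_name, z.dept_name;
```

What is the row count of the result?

1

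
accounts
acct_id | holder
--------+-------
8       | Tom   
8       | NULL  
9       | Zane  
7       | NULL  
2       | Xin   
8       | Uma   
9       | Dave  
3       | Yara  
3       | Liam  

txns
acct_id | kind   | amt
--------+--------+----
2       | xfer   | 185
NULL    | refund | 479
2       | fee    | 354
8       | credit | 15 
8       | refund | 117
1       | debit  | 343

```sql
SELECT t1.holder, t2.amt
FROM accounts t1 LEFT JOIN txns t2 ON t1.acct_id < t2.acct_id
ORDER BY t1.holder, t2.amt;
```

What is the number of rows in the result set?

LEFT JOIN keeps every row from `accounts`; unmatched rows get NULL for `txns`'s columns.
Matching on t1.acct_id < t2.acct_id. A NULL in a compared column never satisfies the condition.
Matched pairs: 8; unmatched t1 rows kept: 5.
Total: 8 matched + 5 padded = 13 rows.

13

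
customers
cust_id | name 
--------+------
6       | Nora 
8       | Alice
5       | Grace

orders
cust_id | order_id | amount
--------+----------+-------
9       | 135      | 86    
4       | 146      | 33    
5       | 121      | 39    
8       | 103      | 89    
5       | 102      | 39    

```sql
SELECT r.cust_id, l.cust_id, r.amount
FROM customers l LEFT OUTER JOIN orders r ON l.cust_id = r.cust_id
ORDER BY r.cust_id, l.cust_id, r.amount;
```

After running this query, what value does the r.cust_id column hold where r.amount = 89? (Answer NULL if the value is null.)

8

LEFT JOIN keeps every row from `customers`; unmatched rows get NULL for `orders`'s columns.
Matching on l.cust_id = r.cust_id.
Matched pairs: 3; unmatched l rows kept: 1.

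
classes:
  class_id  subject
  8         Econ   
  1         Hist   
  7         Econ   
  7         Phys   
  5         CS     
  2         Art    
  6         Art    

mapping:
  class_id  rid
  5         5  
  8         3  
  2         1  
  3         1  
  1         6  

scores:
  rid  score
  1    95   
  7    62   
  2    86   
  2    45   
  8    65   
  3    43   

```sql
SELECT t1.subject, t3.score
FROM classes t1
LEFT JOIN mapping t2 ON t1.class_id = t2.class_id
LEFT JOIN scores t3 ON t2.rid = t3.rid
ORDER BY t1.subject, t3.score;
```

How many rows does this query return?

Joins associate left-to-right: classes LEFT JOIN mapping on class_id gives 7 intermediate row(s).
Then LEFT JOIN `scores t3` on rid: each of those 7 rows is kept; rows whose t2.rid has no match in t3 get NULL for t3's columns.
Result: 7 row(s).

7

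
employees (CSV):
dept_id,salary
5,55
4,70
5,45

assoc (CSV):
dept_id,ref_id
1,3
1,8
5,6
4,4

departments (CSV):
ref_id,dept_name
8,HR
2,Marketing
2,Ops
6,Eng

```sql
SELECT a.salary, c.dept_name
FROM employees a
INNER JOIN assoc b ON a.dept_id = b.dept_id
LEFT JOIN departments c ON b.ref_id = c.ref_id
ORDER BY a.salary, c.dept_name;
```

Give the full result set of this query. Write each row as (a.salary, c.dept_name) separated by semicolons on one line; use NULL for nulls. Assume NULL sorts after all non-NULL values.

Joins associate left-to-right: employees INNER JOIN assoc on dept_id gives 3 intermediate row(s).
Then LEFT JOIN `departments c` on ref_id: each of those 3 rows is kept; rows whose b.ref_id has no match in c get NULL for c's columns.

(45, Eng); (55, Eng); (70, NULL)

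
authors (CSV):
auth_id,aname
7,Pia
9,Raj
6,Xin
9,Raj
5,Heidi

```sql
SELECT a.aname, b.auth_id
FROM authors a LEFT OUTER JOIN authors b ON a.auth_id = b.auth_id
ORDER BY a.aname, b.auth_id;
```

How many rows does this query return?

7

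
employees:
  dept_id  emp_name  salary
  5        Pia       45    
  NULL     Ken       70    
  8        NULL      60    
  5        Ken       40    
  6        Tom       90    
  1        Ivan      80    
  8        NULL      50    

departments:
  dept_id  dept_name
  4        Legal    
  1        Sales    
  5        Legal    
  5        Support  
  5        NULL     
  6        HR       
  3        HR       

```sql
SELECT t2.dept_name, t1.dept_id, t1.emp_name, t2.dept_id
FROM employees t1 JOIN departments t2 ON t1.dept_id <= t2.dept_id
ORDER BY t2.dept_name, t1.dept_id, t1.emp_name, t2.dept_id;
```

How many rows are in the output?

16

INNER JOIN keeps only pairs where the ON condition holds.
Matching on t1.dept_id <= t2.dept_id. A NULL in a compared column never satisfies the condition.
- t1 (dept_id=5) pairs with 4 row(s) of t2.
- t1 (dept_id=NULL) has no partner → excluded.
- t1 (dept_id=8) has no partner → excluded.
- t1 (dept_id=5) pairs with 4 row(s) of t2.
- t1 (dept_id=6) pairs with 1 row(s) of t2.
- t1 (dept_id=1) pairs with 7 row(s) of t2.
- t1 (dept_id=8) has no partner → excluded.
Total: 16 rows.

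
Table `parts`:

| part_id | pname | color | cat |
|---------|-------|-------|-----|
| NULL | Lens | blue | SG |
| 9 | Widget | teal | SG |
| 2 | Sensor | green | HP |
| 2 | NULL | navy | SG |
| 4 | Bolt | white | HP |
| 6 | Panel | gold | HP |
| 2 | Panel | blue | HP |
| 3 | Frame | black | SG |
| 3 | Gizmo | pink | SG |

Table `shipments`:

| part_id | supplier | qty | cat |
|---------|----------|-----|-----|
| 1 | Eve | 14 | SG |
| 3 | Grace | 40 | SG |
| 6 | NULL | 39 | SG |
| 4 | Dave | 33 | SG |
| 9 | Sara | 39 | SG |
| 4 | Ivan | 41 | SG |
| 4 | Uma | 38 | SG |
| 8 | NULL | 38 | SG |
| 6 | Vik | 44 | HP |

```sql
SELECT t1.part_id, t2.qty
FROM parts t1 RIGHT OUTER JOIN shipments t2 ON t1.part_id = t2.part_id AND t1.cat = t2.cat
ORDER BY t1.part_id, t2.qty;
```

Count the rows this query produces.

RIGHT JOIN keeps every row from `shipments`; unmatched rows get NULL for `parts`'s columns.
Matching on t1.part_id = t2.part_id AND t1.cat = t2.cat. A NULL in a compared column never satisfies the condition.
Matched pairs: 4; unmatched t2 rows kept: 6.
Total: 4 matched + 6 padded = 10 rows.

10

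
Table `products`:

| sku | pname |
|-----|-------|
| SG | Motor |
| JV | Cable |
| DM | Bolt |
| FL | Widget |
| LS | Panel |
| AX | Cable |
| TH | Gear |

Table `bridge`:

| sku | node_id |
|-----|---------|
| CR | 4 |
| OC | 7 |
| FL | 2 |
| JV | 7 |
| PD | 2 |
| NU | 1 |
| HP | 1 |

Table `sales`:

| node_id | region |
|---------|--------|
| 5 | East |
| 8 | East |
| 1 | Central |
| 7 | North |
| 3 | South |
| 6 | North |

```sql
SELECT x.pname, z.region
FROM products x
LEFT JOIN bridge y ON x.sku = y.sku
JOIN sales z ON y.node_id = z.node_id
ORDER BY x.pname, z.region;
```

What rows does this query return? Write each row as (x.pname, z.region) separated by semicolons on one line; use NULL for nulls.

Evaluate left to right. First `products x LEFT JOIN bridge y` on sku: 7 row(s).
Then INNER JOIN `sales z` on node_id: keep only rows whose y.node_id appears in z.

(Cable, North)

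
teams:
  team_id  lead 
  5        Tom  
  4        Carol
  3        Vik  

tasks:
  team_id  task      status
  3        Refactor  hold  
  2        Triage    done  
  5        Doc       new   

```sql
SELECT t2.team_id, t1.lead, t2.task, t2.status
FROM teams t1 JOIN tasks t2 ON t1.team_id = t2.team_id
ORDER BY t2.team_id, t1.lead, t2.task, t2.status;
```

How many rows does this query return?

INNER JOIN keeps only pairs where the ON condition holds.
Matching on t1.team_id = t2.team_id.
Matched pairs: 2.
Total: 2 rows.

2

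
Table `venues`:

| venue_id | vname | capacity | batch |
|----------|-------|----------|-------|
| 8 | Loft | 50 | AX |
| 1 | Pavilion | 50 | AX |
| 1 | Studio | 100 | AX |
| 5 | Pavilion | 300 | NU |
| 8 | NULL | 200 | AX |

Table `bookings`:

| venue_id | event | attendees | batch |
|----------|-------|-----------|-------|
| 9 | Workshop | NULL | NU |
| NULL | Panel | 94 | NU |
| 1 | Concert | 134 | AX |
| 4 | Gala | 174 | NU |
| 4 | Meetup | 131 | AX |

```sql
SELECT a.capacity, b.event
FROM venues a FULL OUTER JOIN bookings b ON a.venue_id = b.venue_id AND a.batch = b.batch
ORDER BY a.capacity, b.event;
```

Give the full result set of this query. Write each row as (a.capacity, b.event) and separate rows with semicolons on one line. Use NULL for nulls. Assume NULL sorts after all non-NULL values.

FULL OUTER JOIN keeps every row from both sides; unmatched rows get NULL for the other side's columns.
Matching on a.venue_id = b.venue_id AND a.batch = b.batch. A NULL in a compared column never satisfies the condition.
- venue_id=8, batch=AX: no b row matches, row kept with b columns NULL.
- venue_id=1, batch=AX: 1 matching b row(s), so 1 row(s) emitted.
- venue_id=1, batch=AX: 1 matching b row(s), so 1 row(s) emitted.
- venue_id=5, batch=NU: no b row matches, row kept with b columns NULL.
- venue_id=8, batch=AX: no b row matches, row kept with b columns NULL.
- 4 row(s) from b found no a partner → padded with NULL.
After projecting and ordering:
a.capacity | b.event
50 | Concert
50 | NULL
100 | Concert
200 | NULL
300 | NULL
NULL | Gala
NULL | Meetup
NULL | Panel
NULL | Workshop

(50, Concert); (50, NULL); (100, Concert); (200, NULL); (300, NULL); (NULL, Gala); (NULL, Meetup); (NULL, Panel); (NULL, Workshop)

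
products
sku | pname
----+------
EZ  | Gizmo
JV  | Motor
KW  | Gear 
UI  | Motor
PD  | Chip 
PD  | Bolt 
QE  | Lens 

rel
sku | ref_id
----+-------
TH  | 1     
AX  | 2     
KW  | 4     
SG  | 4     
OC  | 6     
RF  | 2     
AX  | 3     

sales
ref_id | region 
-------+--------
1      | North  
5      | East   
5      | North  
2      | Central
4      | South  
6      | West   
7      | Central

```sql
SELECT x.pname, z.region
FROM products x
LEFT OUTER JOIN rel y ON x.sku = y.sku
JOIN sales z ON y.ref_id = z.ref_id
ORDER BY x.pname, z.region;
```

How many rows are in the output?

1

Step 1 — x LEFT JOIN y on sku → 7 row(s).
Then INNER JOIN `sales z` on ref_id: keep only rows whose y.ref_id appears in z.
Result: 1 row(s).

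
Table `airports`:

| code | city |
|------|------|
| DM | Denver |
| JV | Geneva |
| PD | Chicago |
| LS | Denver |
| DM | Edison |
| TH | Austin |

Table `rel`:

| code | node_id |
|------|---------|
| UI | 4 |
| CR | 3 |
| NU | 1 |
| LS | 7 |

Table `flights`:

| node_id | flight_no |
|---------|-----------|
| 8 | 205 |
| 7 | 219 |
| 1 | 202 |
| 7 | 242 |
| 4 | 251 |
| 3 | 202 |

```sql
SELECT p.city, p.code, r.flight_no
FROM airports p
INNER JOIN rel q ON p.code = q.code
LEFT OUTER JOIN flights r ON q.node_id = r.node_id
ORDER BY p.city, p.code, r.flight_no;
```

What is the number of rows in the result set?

Joins associate left-to-right: airports INNER JOIN rel on code gives 1 intermediate row(s).
Then LEFT JOIN `flights r` on node_id: each of those 1 rows is kept; rows whose q.node_id has no match in r get NULL for r's columns.
Result: 2 row(s).

2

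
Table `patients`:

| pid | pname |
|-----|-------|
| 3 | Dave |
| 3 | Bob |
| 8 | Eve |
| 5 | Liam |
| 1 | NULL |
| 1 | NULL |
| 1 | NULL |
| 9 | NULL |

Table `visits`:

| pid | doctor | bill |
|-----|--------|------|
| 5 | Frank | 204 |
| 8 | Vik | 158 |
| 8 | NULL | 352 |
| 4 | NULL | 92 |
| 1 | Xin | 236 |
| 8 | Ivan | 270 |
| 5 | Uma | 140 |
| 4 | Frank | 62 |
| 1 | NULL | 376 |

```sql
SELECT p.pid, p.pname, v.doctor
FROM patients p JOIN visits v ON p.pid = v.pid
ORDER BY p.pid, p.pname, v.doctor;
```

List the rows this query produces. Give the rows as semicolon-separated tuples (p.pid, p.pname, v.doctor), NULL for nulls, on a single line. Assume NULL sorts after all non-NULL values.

(1, NULL, Xin); (1, NULL, Xin); (1, NULL, Xin); (1, NULL, NULL); (1, NULL, NULL); (1, NULL, NULL); (5, Liam, Frank); (5, Liam, Uma); (8, Eve, Ivan); (8, Eve, Vik); (8, Eve, NULL)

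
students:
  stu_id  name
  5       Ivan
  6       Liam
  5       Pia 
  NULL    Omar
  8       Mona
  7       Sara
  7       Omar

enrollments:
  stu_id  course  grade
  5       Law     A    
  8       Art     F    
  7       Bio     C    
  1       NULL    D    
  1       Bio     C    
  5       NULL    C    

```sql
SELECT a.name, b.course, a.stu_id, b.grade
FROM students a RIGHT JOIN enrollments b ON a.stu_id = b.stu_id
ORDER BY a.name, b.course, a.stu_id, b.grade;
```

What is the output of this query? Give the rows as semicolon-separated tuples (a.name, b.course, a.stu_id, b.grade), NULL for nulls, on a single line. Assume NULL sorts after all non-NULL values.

RIGHT JOIN keeps every row from `enrollments`; unmatched rows get NULL for `students`'s columns.
Matching on a.stu_id = b.stu_id. A NULL in a compared column never satisfies the condition.
Matched pairs: 7; unmatched b rows kept: 2.

(Ivan, Law, 5, A); (Ivan, NULL, 5, C); (Mona, Art, 8, F); (Omar, Bio, 7, C); (Pia, Law, 5, A); (Pia, NULL, 5, C); (Sara, Bio, 7, C); (NULL, Bio, NULL, C); (NULL, NULL, NULL, D)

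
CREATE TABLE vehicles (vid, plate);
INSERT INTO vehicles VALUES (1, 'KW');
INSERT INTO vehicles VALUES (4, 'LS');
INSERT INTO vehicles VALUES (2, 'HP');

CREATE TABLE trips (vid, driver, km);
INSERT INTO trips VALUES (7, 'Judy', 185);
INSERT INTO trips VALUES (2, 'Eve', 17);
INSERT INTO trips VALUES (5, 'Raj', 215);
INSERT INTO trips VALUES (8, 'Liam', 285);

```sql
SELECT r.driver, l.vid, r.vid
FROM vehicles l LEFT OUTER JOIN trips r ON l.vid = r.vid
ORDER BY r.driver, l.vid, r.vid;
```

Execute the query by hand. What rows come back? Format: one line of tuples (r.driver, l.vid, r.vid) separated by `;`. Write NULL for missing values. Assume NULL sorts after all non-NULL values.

LEFT JOIN keeps every row from `vehicles`; unmatched rows get NULL for `trips`'s columns.
Matching on l.vid = r.vid.
Matched pairs: 1; unmatched l rows kept: 2.

(Eve, 2, 2); (NULL, 1, NULL); (NULL, 4, NULL)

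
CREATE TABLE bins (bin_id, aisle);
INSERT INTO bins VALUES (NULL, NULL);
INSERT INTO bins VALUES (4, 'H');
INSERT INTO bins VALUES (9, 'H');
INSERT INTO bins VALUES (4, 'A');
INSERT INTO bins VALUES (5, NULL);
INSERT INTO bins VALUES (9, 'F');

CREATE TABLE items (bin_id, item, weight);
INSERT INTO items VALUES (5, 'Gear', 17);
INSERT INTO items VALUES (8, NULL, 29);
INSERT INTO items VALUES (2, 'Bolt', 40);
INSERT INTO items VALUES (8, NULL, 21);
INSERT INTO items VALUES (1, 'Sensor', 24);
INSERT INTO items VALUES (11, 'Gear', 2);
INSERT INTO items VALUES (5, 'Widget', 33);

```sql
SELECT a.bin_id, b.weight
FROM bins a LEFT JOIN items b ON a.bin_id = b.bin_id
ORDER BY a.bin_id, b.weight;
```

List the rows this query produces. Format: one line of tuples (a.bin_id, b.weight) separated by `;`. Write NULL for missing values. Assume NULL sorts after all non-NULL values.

LEFT JOIN keeps every row from `bins`; unmatched rows get NULL for `items`'s columns.
Matching on a.bin_id = b.bin_id. A NULL in a compared column never satisfies the condition.
- bin_id=NULL: no b row matches, row kept with b columns NULL.
- bin_id=4: no b row matches, row kept with b columns NULL.
- bin_id=9: no b row matches, row kept with b columns NULL.
- bin_id=4: no b row matches, row kept with b columns NULL.
- bin_id=5: 2 matching b row(s), so 2 row(s) emitted.
- bin_id=9: no b row matches, row kept with b columns NULL.
After projecting and ordering:
a.bin_id | b.weight
4 | NULL
4 | NULL
5 | 17
5 | 33
9 | NULL
9 | NULL
NULL | NULL

(4, NULL); (4, NULL); (5, 17); (5, 33); (9, NULL); (9, NULL); (NULL, NULL)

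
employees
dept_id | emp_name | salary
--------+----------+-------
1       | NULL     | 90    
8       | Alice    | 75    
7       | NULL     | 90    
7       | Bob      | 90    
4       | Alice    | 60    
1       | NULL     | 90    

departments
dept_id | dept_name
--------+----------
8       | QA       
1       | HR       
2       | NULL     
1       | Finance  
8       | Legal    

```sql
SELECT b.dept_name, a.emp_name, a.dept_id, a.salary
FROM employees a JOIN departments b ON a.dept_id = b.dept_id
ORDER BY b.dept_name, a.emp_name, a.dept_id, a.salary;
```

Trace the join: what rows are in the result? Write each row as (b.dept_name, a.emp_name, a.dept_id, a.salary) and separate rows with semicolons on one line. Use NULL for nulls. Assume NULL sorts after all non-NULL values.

(Finance, NULL, 1, 90); (Finance, NULL, 1, 90); (HR, NULL, 1, 90); (HR, NULL, 1, 90); (Legal, Alice, 8, 75); (QA, Alice, 8, 75)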